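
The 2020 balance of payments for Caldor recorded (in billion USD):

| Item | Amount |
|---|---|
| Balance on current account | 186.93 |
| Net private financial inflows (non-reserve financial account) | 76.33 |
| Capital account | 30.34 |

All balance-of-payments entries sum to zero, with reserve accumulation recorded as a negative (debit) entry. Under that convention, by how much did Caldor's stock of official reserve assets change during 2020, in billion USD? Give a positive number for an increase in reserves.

Official reserve transactions balance = -(186.93 + 30.34 + 76.33) = -293.60
An accumulation of reserves is recorded as a debit (negative entry), so the change in the stock of reserves is the negative of that balance.
Change in official reserves = -(-293.60) = 293.60

293.60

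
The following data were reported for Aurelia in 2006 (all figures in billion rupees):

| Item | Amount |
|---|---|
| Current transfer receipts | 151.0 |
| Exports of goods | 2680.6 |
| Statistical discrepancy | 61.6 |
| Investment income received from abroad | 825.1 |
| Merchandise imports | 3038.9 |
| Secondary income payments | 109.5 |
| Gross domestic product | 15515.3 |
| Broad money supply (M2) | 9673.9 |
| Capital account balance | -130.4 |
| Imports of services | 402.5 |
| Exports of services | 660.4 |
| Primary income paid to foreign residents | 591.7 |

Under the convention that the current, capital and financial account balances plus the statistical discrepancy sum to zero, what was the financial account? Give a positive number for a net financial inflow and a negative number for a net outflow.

Goods balance = 2680.6 - 3038.9 = -358.3
Services balance = 660.4 - 402.5 = 257.9
Trade balance (goods + services) = -358.3 + 257.9 = -100.4
Net primary income = 825.1 - 591.7 = 233.4
Net secondary income = 151.0 - 109.5 = 41.5
Current account = -100.4 + 233.4 + 41.5 = 174.5
Financial account = -(174.5 + (-130.4) + 61.6) = -105.7

-105.7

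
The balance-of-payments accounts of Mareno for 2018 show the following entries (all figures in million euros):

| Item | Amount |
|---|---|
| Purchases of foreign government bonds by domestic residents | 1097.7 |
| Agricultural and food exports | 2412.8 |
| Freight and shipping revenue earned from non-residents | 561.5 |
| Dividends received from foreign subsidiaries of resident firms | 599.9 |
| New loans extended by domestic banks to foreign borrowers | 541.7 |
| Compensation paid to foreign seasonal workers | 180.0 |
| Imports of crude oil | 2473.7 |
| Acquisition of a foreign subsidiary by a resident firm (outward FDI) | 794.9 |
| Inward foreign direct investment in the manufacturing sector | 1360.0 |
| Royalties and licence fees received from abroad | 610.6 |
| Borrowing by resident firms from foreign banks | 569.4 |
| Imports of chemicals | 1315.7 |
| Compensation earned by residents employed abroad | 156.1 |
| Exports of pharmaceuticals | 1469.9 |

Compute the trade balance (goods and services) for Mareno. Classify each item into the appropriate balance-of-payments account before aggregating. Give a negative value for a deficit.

Goods: 1469.9 - 1315.7 + 2412.8 - 2473.7 = 93.3
Services: 561.5 + 610.6 = 1172.1
Trade balance = 93.3 + 1172.1 = 1265.4
(Excluded from the trade balance — financial account: purchases of foreign government bonds by domestic residents 1097.7, new loans extended by domestic banks to foreign borrowers 541.7, acquisition of a foreign subsidiary by a resident firm (outward FDI) 794.9, inward foreign direct investment in the manufacturing sector 1360.0, borrowing by resident firms from foreign banks 569.4; primary income: dividends received from foreign subsidiaries of resident firms 599.9, compensation paid to foreign seasonal workers 180.0, compensation earned by residents employed abroad 156.1.)

1265.4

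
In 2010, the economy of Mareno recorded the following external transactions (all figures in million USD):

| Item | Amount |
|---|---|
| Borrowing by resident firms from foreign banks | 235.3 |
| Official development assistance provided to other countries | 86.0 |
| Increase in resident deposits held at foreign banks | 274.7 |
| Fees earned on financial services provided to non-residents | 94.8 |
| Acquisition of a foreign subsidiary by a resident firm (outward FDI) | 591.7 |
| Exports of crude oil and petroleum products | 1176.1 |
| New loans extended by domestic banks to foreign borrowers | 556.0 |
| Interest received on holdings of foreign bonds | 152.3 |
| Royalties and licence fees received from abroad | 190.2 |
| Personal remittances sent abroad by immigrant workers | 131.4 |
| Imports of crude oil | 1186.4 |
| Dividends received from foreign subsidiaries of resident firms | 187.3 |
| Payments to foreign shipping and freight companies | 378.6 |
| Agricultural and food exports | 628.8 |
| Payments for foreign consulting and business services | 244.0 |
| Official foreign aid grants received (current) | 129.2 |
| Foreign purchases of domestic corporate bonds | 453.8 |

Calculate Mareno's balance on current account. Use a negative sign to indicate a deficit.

532.3

Goods: 1176.1 + 628.8 - 1186.4 = 618.5
Services: -244.0 + 94.8 - 378.6 + 190.2 = -337.6
Primary income: 152.3 + 187.3 = 339.6
Secondary income: -86.0 + 129.2 - 131.4 = -88.2
Current account = 618.5 + (-337.6) + 339.6 + (-88.2) = 532.3
(Excluded from the current account — financial account: borrowing by resident firms from foreign banks 235.3, increase in resident deposits held at foreign banks 274.7, acquisition of a foreign subsidiary by a resident firm (outward FDI) 591.7, new loans extended by domestic banks to foreign borrowers 556.0, foreign purchases of domestic corporate bonds 453.8.)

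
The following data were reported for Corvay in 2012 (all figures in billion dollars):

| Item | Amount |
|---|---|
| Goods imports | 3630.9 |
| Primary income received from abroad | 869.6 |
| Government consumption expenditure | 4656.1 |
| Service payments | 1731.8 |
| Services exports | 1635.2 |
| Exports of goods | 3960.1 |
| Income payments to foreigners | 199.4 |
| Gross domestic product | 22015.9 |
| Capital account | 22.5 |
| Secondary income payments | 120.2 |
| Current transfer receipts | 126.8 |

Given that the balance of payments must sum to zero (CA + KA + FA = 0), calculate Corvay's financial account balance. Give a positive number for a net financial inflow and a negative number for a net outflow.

Goods balance = 3960.1 - 3630.9 = 329.2
Services balance = 1635.2 - 1731.8 = -96.6
Trade balance (goods + services) = 329.2 + (-96.6) = 232.6
Net primary income = 869.6 - 199.4 = 670.2
Net secondary income = 126.8 - 120.2 = 6.6
Current account = 232.6 + 670.2 + 6.6 = 909.4
Financial account = -(909.4 + 22.5) = -931.9

-931.9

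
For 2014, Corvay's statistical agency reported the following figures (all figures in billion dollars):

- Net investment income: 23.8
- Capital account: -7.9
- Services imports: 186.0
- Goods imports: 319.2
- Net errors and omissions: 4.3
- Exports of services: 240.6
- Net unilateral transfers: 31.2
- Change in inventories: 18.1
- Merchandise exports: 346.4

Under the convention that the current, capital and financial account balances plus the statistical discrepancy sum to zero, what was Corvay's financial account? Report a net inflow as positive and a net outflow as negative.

-133.2

Goods balance = 346.4 - 319.2 = 27.2
Services balance = 240.6 - 186.0 = 54.6
Trade balance (goods + services) = 27.2 + 54.6 = 81.8
Net primary income = 23.8
Net secondary income = 31.2
Current account = 81.8 + 23.8 + 31.2 = 136.8
Financial account = -(136.8 + (-7.9) + 4.3) = -133.2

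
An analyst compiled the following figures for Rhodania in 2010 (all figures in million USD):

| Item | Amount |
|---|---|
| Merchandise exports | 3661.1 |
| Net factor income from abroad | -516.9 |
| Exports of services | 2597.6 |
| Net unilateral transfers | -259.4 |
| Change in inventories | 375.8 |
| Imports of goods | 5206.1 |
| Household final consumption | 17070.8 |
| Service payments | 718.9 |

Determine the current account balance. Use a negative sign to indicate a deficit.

Goods balance = 3661.1 - 5206.1 = -1545.0
Services balance = 2597.6 - 718.9 = 1878.7
Trade balance (goods + services) = -1545.0 + 1878.7 = 333.7
Net primary income = -516.9
Net secondary income = -259.4
Current account = 333.7 + (-516.9) + (-259.4) = -442.6

-442.6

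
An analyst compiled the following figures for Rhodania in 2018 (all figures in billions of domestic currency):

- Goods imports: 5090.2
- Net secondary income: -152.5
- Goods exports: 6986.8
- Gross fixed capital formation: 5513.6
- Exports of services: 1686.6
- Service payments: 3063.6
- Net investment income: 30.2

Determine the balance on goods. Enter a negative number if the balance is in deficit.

1896.6

Goods balance = 6986.8 - 5090.2 = 1896.6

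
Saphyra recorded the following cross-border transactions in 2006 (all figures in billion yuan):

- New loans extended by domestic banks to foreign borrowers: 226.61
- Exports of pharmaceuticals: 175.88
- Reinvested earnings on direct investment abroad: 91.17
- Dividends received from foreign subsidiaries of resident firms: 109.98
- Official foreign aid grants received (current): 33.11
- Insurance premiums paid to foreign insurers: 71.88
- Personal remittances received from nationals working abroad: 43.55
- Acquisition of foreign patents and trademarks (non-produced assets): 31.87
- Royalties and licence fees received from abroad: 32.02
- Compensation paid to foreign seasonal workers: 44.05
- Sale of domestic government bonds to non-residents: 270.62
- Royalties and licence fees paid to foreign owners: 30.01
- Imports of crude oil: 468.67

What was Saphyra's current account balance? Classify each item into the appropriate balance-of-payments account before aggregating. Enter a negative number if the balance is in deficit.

-128.90

Goods: 175.88 - 468.67 = -292.79
Services: -30.01 + 32.02 - 71.88 = -69.87
Primary income: -44.05 + 109.98 + 91.17 = 157.10
Secondary income: 33.11 + 43.55 = 76.66
Current account = (-292.79) + (-69.87) + 157.10 + 76.66 = -128.90
(Excluded from the current account — financial account: new loans extended by domestic banks to foreign borrowers 226.61, sale of domestic government bonds to non-residents 270.62; capital account: acquisition of foreign patents and trademarks (non-produced assets) 31.87.)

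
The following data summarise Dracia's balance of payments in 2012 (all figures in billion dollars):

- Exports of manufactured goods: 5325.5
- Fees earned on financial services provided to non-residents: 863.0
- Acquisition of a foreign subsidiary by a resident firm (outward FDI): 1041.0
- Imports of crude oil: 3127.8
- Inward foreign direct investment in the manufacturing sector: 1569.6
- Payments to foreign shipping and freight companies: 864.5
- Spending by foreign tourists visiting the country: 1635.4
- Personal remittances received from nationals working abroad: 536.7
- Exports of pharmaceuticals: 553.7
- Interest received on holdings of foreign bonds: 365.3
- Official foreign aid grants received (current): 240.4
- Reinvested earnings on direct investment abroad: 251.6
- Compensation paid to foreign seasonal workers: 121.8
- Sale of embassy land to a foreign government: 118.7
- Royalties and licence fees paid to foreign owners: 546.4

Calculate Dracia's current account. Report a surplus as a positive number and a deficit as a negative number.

5111.1

Goods: -3127.8 + 553.7 + 5325.5 = 2751.4
Services: 863.0 + 1635.4 - 864.5 - 546.4 = 1087.5
Primary income: 365.3 + 251.6 - 121.8 = 495.1
Secondary income: 240.4 + 536.7 = 777.1
Current account = 2751.4 + 1087.5 + 495.1 + 777.1 = 5111.1
(Excluded from the current account — financial account: acquisition of a foreign subsidiary by a resident firm (outward FDI) 1041.0, inward foreign direct investment in the manufacturing sector 1569.6; capital account: sale of embassy land to a foreign government 118.7.)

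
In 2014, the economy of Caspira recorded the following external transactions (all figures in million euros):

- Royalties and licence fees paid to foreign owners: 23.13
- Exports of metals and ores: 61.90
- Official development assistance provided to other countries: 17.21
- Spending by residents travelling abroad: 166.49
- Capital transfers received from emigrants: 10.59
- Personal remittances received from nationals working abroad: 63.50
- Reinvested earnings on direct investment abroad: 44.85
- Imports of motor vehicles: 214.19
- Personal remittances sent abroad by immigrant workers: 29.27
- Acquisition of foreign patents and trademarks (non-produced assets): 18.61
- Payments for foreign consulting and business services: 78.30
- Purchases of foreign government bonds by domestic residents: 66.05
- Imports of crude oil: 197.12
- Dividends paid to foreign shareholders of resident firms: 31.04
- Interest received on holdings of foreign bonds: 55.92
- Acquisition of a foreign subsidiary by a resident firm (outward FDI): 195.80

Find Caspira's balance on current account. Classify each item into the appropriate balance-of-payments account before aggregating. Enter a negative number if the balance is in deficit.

Goods: -197.12 + 61.90 - 214.19 = -349.41
Services: -23.13 - 166.49 - 78.30 = -267.92
Primary income: 44.85 - 31.04 + 55.92 = 69.73
Secondary income: -29.27 - 17.21 + 63.50 = 17.02
Current account = (-349.41) + (-267.92) + 69.73 + 17.02 = -530.58
(Excluded from the current account — capital account: capital transfers received from emigrants 10.59, acquisition of foreign patents and trademarks (non-produced assets) 18.61; financial account: purchases of foreign government bonds by domestic residents 66.05, acquisition of a foreign subsidiary by a resident firm (outward FDI) 195.80.)

-530.58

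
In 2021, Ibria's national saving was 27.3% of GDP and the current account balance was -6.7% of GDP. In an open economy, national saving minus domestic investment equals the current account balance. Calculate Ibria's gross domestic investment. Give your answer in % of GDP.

I = S - CA = 27.3 - (-6.7) = 34.0

34.0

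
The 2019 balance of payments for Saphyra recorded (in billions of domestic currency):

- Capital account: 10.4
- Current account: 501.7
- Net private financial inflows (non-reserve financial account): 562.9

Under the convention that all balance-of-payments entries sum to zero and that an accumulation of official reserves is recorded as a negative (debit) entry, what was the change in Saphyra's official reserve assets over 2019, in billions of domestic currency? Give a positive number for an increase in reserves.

1075.0

Official reserve transactions balance = -(501.7 + 10.4 + 562.9) = -1075.0
An accumulation of reserves is recorded as a debit (negative entry), so the change in the stock of reserves is the negative of that balance.
Change in official reserves = -(-1075.0) = 1075.0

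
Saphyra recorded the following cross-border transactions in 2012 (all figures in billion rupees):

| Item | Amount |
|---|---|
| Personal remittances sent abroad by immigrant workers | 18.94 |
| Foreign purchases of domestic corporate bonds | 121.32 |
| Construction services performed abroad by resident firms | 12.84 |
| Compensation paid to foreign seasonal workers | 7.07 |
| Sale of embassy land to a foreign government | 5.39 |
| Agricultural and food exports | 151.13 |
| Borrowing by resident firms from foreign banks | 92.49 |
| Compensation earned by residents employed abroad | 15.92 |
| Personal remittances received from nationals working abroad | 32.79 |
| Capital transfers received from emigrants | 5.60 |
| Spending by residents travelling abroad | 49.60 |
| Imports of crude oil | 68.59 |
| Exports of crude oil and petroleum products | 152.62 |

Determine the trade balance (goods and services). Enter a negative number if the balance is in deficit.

Goods: -68.59 + 152.62 + 151.13 = 235.16
Services: -49.60 + 12.84 = -36.76
Trade balance = 235.16 + (-36.76) = 198.40
(Excluded from the trade balance — secondary income: personal remittances sent abroad by immigrant workers 18.94, personal remittances received from nationals working abroad 32.79; financial account: foreign purchases of domestic corporate bonds 121.32, borrowing by resident firms from foreign banks 92.49; primary income: compensation paid to foreign seasonal workers 7.07, compensation earned by residents employed abroad 15.92; capital account: sale of embassy land to a foreign government 5.39, capital transfers received from emigrants 5.60.)

198.40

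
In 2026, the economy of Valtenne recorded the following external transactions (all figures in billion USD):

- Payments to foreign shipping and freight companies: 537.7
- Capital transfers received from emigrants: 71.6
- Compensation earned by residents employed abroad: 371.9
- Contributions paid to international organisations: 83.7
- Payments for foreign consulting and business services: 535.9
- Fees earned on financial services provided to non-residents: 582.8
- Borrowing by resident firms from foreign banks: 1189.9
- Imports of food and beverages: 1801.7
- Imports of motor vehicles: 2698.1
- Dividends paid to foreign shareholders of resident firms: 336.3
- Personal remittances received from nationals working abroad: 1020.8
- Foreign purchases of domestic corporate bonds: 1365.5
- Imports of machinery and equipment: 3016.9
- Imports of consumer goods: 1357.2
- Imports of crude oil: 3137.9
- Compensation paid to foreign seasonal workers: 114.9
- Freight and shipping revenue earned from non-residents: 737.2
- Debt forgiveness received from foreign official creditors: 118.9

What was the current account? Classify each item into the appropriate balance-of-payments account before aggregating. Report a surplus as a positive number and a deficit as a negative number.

Goods: -3137.9 - 2698.1 - 1357.2 - 3016.9 - 1801.7 = -12011.8
Services: 737.2 + 582.8 - 535.9 - 537.7 = 246.4
Primary income: -114.9 + 371.9 - 336.3 = -79.3
Secondary income: -83.7 + 1020.8 = 937.1
Current account = (-12011.8) + 246.4 + (-79.3) + 937.1 = -10907.6
(Excluded from the current account — capital account: capital transfers received from emigrants 71.6, debt forgiveness received from foreign official creditors 118.9; financial account: borrowing by resident firms from foreign banks 1189.9, foreign purchases of domestic corporate bonds 1365.5.)

-10907.6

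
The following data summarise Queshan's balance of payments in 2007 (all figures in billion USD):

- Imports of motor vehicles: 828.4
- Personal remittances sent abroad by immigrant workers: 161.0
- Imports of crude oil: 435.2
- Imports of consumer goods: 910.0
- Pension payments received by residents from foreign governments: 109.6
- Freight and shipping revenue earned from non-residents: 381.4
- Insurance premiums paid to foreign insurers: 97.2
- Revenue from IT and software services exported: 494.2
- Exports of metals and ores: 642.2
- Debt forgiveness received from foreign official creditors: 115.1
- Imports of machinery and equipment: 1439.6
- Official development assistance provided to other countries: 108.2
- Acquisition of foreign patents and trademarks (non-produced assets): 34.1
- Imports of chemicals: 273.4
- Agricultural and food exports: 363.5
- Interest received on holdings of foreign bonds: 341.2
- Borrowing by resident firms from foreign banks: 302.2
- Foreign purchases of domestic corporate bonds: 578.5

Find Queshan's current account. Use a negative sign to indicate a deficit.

-1920.9

Goods: 642.2 - 910.0 + 363.5 - 435.2 - 1439.6 - 273.4 - 828.4 = -2880.9
Services: -97.2 + 494.2 + 381.4 = 778.4
Primary income: 341.2
Secondary income: -108.2 - 161.0 + 109.6 = -159.6
Current account = (-2880.9) + 778.4 + 341.2 + (-159.6) = -1920.9
(Excluded from the current account — capital account: debt forgiveness received from foreign official creditors 115.1, acquisition of foreign patents and trademarks (non-produced assets) 34.1; financial account: borrowing by resident firms from foreign banks 302.2, foreign purchases of domestic corporate bonds 578.5.)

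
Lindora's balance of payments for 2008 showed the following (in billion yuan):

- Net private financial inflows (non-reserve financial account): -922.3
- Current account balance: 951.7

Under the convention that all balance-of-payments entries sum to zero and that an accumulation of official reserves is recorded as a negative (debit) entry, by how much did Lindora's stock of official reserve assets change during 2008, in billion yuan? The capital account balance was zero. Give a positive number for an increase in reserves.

Official reserve transactions balance = -(951.7 + (-922.3)) = -29.4
An accumulation of reserves is recorded as a debit (negative entry), so the change in the stock of reserves is the negative of that balance.
Change in official reserves = -(-29.4) = 29.4

29.4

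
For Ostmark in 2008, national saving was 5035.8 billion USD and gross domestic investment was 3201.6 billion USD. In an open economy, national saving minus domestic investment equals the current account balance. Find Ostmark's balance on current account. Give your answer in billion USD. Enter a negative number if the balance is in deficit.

S - I = CA (net lending to the rest of the world).
CA = S - I = 5035.8 - 3201.6 = 1834.2

1834.2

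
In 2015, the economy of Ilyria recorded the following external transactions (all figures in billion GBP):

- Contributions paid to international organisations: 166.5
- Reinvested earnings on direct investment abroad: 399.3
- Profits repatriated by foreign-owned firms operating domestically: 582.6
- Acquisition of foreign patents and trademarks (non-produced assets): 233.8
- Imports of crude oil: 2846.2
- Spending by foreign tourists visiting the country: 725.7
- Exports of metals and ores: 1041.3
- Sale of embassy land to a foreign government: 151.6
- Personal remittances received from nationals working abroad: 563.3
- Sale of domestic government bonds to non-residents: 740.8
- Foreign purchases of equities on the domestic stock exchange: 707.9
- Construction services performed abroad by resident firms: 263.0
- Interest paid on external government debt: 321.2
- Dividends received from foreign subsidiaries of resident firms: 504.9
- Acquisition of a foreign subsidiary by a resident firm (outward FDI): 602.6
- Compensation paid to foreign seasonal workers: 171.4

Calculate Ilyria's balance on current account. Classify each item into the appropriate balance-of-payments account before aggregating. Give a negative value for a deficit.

-590.4

Goods: -2846.2 + 1041.3 = -1804.9
Services: 725.7 + 263.0 = 988.7
Primary income: -321.2 - 171.4 + 504.9 - 582.6 + 399.3 = -171.0
Secondary income: -166.5 + 563.3 = 396.8
Current account = (-1804.9) + 988.7 + (-171.0) + 396.8 = -590.4
(Excluded from the current account — capital account: acquisition of foreign patents and trademarks (non-produced assets) 233.8, sale of embassy land to a foreign government 151.6; financial account: sale of domestic government bonds to non-residents 740.8, foreign purchases of equities on the domestic stock exchange 707.9, acquisition of a foreign subsidiary by a resident firm (outward FDI) 602.6.)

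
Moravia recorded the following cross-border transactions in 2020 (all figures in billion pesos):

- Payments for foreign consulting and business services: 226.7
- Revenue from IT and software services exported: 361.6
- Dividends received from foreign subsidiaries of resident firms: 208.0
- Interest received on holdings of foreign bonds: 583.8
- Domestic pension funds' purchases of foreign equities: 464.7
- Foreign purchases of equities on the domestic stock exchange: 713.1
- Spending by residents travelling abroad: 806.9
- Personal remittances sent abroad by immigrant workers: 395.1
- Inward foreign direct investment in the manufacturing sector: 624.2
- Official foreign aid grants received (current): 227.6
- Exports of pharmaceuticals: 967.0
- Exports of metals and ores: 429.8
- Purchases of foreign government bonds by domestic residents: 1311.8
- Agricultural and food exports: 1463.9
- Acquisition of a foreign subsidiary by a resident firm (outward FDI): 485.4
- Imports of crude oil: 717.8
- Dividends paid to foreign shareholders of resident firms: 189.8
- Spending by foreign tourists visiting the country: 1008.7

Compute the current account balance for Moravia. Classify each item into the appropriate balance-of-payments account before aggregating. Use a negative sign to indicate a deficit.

Goods: 1463.9 + 967.0 - 717.8 + 429.8 = 2142.9
Services: 1008.7 - 806.9 + 361.6 - 226.7 = 336.7
Primary income: 208.0 + 583.8 - 189.8 = 602.0
Secondary income: 227.6 - 395.1 = -167.5
Current account = 2142.9 + 336.7 + 602.0 + (-167.5) = 2914.1
(Excluded from the current account — financial account: domestic pension funds' purchases of foreign equities 464.7, foreign purchases of equities on the domestic stock exchange 713.1, inward foreign direct investment in the manufacturing sector 624.2, purchases of foreign government bonds by domestic residents 1311.8, acquisition of a foreign subsidiary by a resident firm (outward FDI) 485.4.)

2914.1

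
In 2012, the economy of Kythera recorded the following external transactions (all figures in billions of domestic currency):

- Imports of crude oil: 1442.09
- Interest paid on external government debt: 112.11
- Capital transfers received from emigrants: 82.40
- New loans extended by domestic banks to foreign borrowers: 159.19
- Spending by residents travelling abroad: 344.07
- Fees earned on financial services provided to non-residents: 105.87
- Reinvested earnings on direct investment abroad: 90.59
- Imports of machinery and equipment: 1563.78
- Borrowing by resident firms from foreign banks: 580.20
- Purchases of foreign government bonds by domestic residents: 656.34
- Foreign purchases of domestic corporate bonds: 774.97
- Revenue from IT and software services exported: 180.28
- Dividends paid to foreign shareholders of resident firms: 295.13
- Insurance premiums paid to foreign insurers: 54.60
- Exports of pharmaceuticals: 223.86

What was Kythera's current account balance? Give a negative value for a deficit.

Goods: 223.86 - 1442.09 - 1563.78 = -2782.01
Services: -54.60 - 344.07 + 180.28 + 105.87 = -112.52
Primary income: -112.11 + 90.59 - 295.13 = -316.65
Current account = (-2782.01) + (-112.52) + (-316.65) = -3211.18
(Excluded from the current account — capital account: capital transfers received from emigrants 82.40; financial account: new loans extended by domestic banks to foreign borrowers 159.19, borrowing by resident firms from foreign banks 580.20, purchases of foreign government bonds by domestic residents 656.34, foreign purchases of domestic corporate bonds 774.97.)

-3211.18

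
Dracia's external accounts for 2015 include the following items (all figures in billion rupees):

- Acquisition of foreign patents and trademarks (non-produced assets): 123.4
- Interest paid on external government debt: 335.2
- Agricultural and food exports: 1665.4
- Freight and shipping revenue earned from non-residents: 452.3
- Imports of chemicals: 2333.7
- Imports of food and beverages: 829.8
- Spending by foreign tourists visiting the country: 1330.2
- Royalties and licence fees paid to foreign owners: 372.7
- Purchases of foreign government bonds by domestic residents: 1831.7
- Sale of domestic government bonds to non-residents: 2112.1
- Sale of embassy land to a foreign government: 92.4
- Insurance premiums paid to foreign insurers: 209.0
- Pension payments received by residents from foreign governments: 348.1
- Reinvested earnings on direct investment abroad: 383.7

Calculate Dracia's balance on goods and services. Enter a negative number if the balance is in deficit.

-297.3

Goods: -829.8 + 1665.4 - 2333.7 = -1498.1
Services: 1330.2 - 372.7 + 452.3 - 209.0 = 1200.8
Trade balance = -1498.1 + 1200.8 = -297.3
(Excluded from the trade balance — capital account: acquisition of foreign patents and trademarks (non-produced assets) 123.4, sale of embassy land to a foreign government 92.4; primary income: interest paid on external government debt 335.2, reinvested earnings on direct investment abroad 383.7; financial account: purchases of foreign government bonds by domestic residents 1831.7, sale of domestic government bonds to non-residents 2112.1; secondary income: pension payments received by residents from foreign governments 348.1.)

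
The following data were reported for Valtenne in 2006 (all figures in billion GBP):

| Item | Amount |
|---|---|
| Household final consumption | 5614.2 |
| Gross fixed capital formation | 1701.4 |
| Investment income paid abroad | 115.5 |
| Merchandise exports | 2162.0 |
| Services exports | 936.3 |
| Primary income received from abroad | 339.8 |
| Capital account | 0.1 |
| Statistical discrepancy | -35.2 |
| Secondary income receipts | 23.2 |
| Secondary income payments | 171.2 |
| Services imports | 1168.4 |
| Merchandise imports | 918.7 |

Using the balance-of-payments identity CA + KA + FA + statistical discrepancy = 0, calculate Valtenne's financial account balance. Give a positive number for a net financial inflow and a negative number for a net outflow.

-1052.4

Goods balance = 2162.0 - 918.7 = 1243.3
Services balance = 936.3 - 1168.4 = -232.1
Trade balance (goods + services) = 1243.3 + (-232.1) = 1011.2
Net primary income = 339.8 - 115.5 = 224.3
Net secondary income = 23.2 - 171.2 = -148.0
Current account = 1011.2 + 224.3 + (-148.0) = 1087.5
Financial account = -(1087.5 + 0.1 + (-35.2)) = -1052.4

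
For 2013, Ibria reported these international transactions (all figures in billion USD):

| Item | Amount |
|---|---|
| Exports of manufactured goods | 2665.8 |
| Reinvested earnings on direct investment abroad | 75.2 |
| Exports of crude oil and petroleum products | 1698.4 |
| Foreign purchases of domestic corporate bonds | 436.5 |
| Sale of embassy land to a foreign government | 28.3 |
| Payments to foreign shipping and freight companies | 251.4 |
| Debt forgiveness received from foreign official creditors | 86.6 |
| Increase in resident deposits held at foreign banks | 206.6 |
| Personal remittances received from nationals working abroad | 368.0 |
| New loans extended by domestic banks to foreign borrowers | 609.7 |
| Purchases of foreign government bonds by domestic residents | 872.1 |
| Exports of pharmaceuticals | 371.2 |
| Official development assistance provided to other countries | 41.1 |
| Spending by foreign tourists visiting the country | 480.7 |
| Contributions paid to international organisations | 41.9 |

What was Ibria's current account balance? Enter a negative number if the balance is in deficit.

5324.9

Goods: 2665.8 + 371.2 + 1698.4 = 4735.4
Services: -251.4 + 480.7 = 229.3
Primary income: 75.2
Secondary income: -41.1 + 368.0 - 41.9 = 285.0
Current account = 4735.4 + 229.3 + 75.2 + 285.0 = 5324.9
(Excluded from the current account — financial account: foreign purchases of domestic corporate bonds 436.5, increase in resident deposits held at foreign banks 206.6, new loans extended by domestic banks to foreign borrowers 609.7, purchases of foreign government bonds by domestic residents 872.1; capital account: sale of embassy land to a foreign government 28.3, debt forgiveness received from foreign official creditors 86.6.)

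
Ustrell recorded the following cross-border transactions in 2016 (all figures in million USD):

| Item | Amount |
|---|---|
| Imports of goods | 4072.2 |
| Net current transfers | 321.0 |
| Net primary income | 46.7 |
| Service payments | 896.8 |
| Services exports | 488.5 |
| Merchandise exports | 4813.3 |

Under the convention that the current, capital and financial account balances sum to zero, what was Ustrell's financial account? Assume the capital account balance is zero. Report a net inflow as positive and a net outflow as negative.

Goods balance = 4813.3 - 4072.2 = 741.1
Services balance = 488.5 - 896.8 = -408.3
Trade balance (goods + services) = 741.1 + (-408.3) = 332.8
Net primary income = 46.7
Net secondary income = 321.0
Current account = 332.8 + 46.7 + 321.0 = 700.5
Financial account = -(700.5) = -700.5

-700.5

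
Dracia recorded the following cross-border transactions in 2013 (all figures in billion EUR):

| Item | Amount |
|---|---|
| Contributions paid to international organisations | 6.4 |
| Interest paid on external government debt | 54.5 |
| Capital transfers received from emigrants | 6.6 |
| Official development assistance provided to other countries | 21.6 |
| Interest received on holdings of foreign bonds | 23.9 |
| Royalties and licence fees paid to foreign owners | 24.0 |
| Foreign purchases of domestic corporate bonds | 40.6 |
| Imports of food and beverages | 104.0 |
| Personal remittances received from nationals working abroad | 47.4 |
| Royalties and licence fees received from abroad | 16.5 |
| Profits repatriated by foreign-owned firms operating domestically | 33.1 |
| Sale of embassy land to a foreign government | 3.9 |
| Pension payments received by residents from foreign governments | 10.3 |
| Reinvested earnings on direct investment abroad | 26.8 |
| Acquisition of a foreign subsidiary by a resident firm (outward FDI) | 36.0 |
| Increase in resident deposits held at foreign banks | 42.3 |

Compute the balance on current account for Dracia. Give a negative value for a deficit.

Goods: -104.0
Services: 16.5 - 24.0 = -7.5
Primary income: -33.1 - 54.5 + 23.9 + 26.8 = -36.9
Secondary income: 47.4 + 10.3 - 21.6 - 6.4 = 29.7
Current account = (-104.0) + (-7.5) + (-36.9) + 29.7 = -118.7
(Excluded from the current account — capital account: capital transfers received from emigrants 6.6, sale of embassy land to a foreign government 3.9; financial account: foreign purchases of domestic corporate bonds 40.6, acquisition of a foreign subsidiary by a resident firm (outward FDI) 36.0, increase in resident deposits held at foreign banks 42.3.)

-118.7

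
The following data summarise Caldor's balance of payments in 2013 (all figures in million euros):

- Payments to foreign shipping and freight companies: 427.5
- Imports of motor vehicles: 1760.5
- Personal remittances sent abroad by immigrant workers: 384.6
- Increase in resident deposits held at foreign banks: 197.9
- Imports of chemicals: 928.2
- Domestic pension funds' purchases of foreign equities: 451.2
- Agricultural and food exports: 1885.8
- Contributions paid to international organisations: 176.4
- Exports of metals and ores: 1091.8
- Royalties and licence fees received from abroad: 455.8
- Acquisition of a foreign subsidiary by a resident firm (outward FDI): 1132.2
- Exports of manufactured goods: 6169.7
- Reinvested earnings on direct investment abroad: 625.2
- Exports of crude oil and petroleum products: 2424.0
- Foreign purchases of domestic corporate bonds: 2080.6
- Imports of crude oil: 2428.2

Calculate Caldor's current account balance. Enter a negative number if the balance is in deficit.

Goods: 2424.0 - 2428.2 + 6169.7 + 1091.8 - 1760.5 + 1885.8 - 928.2 = 6454.4
Services: -427.5 + 455.8 = 28.3
Primary income: 625.2
Secondary income: -176.4 - 384.6 = -561.0
Current account = 6454.4 + 28.3 + 625.2 + (-561.0) = 6546.9
(Excluded from the current account — financial account: increase in resident deposits held at foreign banks 197.9, domestic pension funds' purchases of foreign equities 451.2, acquisition of a foreign subsidiary by a resident firm (outward FDI) 1132.2, foreign purchases of domestic corporate bonds 2080.6.)

6546.9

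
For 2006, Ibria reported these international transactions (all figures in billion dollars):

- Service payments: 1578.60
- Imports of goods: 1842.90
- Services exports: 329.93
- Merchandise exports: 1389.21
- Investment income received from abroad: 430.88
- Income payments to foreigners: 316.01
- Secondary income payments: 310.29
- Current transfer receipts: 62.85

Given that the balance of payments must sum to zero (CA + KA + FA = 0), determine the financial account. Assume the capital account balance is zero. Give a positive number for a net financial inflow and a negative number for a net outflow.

1834.93

Goods balance = 1389.21 - 1842.90 = -453.69
Services balance = 329.93 - 1578.60 = -1248.67
Trade balance (goods + services) = -453.69 + (-1248.67) = -1702.36
Net primary income = 430.88 - 316.01 = 114.87
Net secondary income = 62.85 - 310.29 = -247.44
Current account = -1702.36 + 114.87 + (-247.44) = -1834.93
Financial account = -(-1834.93) = 1834.93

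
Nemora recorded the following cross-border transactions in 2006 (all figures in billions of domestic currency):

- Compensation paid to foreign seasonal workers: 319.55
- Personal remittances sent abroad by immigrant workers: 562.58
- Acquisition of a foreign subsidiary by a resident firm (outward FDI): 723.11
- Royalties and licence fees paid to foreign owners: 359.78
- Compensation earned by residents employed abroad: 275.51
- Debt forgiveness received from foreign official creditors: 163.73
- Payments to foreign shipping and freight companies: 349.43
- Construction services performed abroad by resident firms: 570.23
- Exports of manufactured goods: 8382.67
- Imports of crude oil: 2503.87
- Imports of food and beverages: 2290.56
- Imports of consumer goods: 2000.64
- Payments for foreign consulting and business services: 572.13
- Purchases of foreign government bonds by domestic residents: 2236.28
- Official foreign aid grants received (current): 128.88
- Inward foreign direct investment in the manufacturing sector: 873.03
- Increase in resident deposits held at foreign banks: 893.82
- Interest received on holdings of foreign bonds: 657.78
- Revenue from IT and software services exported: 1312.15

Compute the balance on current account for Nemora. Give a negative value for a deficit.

Goods: -2000.64 - 2503.87 + 8382.67 - 2290.56 = 1587.60
Services: -359.78 + 1312.15 + 570.23 - 572.13 - 349.43 = 601.04
Primary income: -319.55 + 657.78 + 275.51 = 613.74
Secondary income: -562.58 + 128.88 = -433.70
Current account = 1587.60 + 601.04 + 613.74 + (-433.70) = 2368.68
(Excluded from the current account — financial account: acquisition of a foreign subsidiary by a resident firm (outward FDI) 723.11, purchases of foreign government bonds by domestic residents 2236.28, inward foreign direct investment in the manufacturing sector 873.03, increase in resident deposits held at foreign banks 893.82; capital account: debt forgiveness received from foreign official creditors 163.73.)

2368.68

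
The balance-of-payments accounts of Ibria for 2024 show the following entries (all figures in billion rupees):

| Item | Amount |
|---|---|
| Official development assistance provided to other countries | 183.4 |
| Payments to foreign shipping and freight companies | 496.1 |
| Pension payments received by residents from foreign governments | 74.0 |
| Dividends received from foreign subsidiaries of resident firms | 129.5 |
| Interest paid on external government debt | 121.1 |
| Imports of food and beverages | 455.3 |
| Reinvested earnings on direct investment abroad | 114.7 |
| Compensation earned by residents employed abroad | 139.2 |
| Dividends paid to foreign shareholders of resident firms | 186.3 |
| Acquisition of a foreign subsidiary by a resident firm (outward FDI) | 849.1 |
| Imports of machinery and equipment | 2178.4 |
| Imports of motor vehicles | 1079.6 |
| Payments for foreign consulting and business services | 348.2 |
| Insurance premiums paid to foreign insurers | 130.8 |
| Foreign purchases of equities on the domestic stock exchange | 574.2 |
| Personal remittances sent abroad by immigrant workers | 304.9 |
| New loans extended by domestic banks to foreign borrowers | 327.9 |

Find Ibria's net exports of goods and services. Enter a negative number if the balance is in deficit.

Goods: -2178.4 - 1079.6 - 455.3 = -3713.3
Services: -130.8 - 348.2 - 496.1 = -975.1
Trade balance = -3713.3 + (-975.1) = -4688.4
(Excluded from the trade balance — secondary income: official development assistance provided to other countries 183.4, pension payments received by residents from foreign governments 74.0, personal remittances sent abroad by immigrant workers 304.9; primary income: dividends received from foreign subsidiaries of resident firms 129.5, interest paid on external government debt 121.1, reinvested earnings on direct investment abroad 114.7, compensation earned by residents employed abroad 139.2, dividends paid to foreign shareholders of resident firms 186.3; financial account: acquisition of a foreign subsidiary by a resident firm (outward FDI) 849.1, foreign purchases of equities on the domestic stock exchange 574.2, new loans extended by domestic banks to foreign borrowers 327.9.)

-4688.4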